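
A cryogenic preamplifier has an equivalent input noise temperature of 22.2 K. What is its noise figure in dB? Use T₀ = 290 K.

F = 1 + T_e/T₀ = 1 + 22.2/290 = 1.07655
NF = 10 log₁₀(1.07655) = 0.320 dB

0.320 dB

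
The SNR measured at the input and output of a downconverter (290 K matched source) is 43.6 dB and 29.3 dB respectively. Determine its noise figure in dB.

NF (dB) = SNR_in(dB) − SNR_out(dB) when the source is at T₀
NF = 43.6 − 29.3 = 14.3 dB

14.3 dB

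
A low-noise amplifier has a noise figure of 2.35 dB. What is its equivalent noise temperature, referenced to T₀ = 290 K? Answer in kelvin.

208 K

F = 10^(2.35/10) = 1.71791
T_e = (F − 1)·T₀ = (1.71791 − 1) × 290 = 208 K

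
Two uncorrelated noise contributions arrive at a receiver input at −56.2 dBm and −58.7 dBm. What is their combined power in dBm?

−54.3 dBm

Convert to linear, add, convert back:
P₁ = 2.40×10⁻⁹ W, P₂ = 1.35×10⁻⁹ W
P_tot = 3.75×10⁻⁹ W → 10 log₁₀(P_tot / 10⁻³) = −54.3 dBm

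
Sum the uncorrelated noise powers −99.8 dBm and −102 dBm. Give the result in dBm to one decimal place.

−97.8 dBm

Convert to linear, add, convert back:
P₁ = 1.05×10⁻¹³ W, P₂ = 6.31×10⁻¹⁴ W
P_tot = 1.68×10⁻¹³ W → 10 log₁₀(P_tot / 10⁻³) = −97.8 dBm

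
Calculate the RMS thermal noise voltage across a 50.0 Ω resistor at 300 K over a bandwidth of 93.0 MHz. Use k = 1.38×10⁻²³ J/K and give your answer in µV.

8.78 µV

V_n = √(4kTRB)
4kTRB = 4 × 1.38×10⁻²³ × 300 × 5.00×10¹ × 9.30×10⁷ = 7.70×10⁻¹¹ V²
V_n = √(7.70×10⁻¹¹) = 8.78×10⁻⁶ V = 8.78 µV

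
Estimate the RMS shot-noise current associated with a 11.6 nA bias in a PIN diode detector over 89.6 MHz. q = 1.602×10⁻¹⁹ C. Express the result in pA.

I_n = √(2qI·B)
2qI·B = 2 × 1.602×10⁻¹⁹ × 1.16×10⁻⁸ × 8.96×10⁷ = 3.33×10⁻¹⁹ A²
I_n = √(3.33×10⁻¹⁹) = 5.77×10⁻¹⁰ A = 577 pA

577 pA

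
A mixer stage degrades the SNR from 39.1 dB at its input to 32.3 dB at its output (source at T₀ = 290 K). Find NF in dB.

6.8 dB

NF (dB) = SNR_in(dB) − SNR_out(dB) when the source is at T₀
NF = 39.1 − 32.3 = 6.8 dB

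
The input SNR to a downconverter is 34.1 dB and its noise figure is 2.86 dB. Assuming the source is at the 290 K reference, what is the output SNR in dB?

By definition F = SNR_in/SNR_out, so in dB: SNR_out = SNR_in − NF
SNR_out = 34.1 − 2.86 = 31.24 dB

31.24 dB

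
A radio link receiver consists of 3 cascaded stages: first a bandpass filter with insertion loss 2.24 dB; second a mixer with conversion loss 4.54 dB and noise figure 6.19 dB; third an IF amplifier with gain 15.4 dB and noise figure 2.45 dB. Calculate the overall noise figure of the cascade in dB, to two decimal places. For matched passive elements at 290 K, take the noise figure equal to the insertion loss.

Convert to linear (a loss of L dB is a gain of −L dB): F_i = 10^(NF_i/10), G_i = 10^(G_i,dB/10)
  Stage 1: F_1 = 10^(2.24/10) = 1.675, G_1 = 10^(−2.24/10) = 0.5970
  Stage 2: F_2 = 10^(6.19/10) = 4.159, G_2 = 10^(−4.54/10) = 0.3516
  Stage 3: F_3 = 10^(2.45/10) = 1.758, G_3 = 10^(15.4/10) = 34.67
Friis cascade:
  F = 1.675 + (4.159 − 1)/0.5970 + (1.758 − 1)/0.2099 = 10.58
NF = 10 log₁₀(10.58) = 10.24 dB

10.24 dB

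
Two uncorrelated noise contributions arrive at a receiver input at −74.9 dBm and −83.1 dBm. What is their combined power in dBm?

Convert to linear, add, convert back:
P₁ = 3.24×10⁻¹¹ W, P₂ = 4.90×10⁻¹² W
P_tot = 3.73×10⁻¹¹ W → 10 log₁₀(P_tot / 10⁻³) = −74.3 dBm

−74.3 dBm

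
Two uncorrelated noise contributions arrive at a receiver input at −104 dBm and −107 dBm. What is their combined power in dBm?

Convert to linear, add, convert back:
P₁ = 3.98×10⁻¹⁴ W, P₂ = 2.00×10⁻¹⁴ W
P_tot = 5.98×10⁻¹⁴ W → 10 log₁₀(P_tot / 10⁻³) = −102.2 dBm

−102.2 dBm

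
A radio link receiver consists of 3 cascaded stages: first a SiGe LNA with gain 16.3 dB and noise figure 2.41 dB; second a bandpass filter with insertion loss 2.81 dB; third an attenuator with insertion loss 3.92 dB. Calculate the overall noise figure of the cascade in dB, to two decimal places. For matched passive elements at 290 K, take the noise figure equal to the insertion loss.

Convert to linear (a loss of L dB is a gain of −L dB): F_i = 10^(NF_i/10), G_i = 10^(G_i,dB/10)
  Stage 1: F_1 = 10^(2.41/10) = 1.742, G_1 = 10^(16.3/10) = 42.66
  Stage 2: F_2 = 10^(2.81/10) = 1.910, G_2 = 10^(−2.81/10) = 0.5236
  Stage 3: F_3 = 10^(3.92/10) = 2.466, G_3 = 10^(−3.92/10) = 0.4055
Friis cascade:
  F = 1.742 + (1.910 − 1)/42.66 + (2.466 − 1)/22.34 = 1.829
NF = 10 log₁₀(1.829) = 2.62 dB

2.62 dB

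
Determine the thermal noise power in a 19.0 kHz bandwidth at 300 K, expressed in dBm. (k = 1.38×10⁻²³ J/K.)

P_n = kTB = 1.38×10⁻²³ × 300 × 1.90×10⁴ = 7.87×10⁻¹⁷ W
In dBm: 10 log₁₀(7.87×10⁻¹⁷ / 10⁻³) = −131.0 dBm

−131.0 dBm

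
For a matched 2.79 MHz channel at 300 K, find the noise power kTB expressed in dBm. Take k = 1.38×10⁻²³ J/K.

P_n = kTB = 1.38×10⁻²³ × 300 × 2.79×10⁶ = 1.16×10⁻¹⁴ W
In dBm: 10 log₁₀(1.16×10⁻¹⁴ / 10⁻³) = −109.4 dBm

−109.4 dBm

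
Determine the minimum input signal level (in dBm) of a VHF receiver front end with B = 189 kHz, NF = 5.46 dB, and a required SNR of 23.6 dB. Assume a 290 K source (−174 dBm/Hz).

Sensitivity = −174 + 10 log₁₀(B) + NF + SNR_min
= −174 + 52.76 + 5.46 + 23.6
= −92.18 dBm → −92.2 dBm

−92.2 dBm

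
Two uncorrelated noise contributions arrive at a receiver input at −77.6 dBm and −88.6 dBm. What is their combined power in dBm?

−77.3 dBm

Convert to linear, add, convert back:
P₁ = 1.74×10⁻¹¹ W, P₂ = 1.38×10⁻¹² W
P_tot = 1.88×10⁻¹¹ W → 10 log₁₀(P_tot / 10⁻³) = −77.3 dBm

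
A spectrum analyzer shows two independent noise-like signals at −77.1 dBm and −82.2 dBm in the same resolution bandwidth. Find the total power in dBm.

Convert to linear, add, convert back:
P₁ = 1.95×10⁻¹¹ W, P₂ = 6.03×10⁻¹² W
P_tot = 2.55×10⁻¹¹ W → 10 log₁₀(P_tot / 10⁻³) = −75.9 dBm

−75.9 dBm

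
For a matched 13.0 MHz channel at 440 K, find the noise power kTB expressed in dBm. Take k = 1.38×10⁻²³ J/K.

−101.0 dBm

P_n = kTB = 1.38×10⁻²³ × 440 × 1.30×10⁷ = 7.89×10⁻¹⁴ W
In dBm: 10 log₁₀(7.89×10⁻¹⁴ / 10⁻³) = −101.0 dBm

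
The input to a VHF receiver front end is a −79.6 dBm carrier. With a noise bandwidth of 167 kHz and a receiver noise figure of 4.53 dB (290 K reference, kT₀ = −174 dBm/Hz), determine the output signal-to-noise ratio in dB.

Noise floor: N = −174 + 10 log₁₀(B) + NF
10 log₁₀(1.67×10⁵) = 52.23 dB
N = −174 + 52.23 + 4.53 = −117.24 dBm
SNR = P_sig − N = −79.6 − (−117.24) = 37.64 dB → 37.6 dB

37.6 dB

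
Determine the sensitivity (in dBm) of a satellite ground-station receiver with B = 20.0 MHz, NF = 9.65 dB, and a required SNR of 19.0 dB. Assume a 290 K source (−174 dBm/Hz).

−72.3 dBm

Sensitivity = −174 + 10 log₁₀(B) + NF + SNR_min
= −174 + 73.01 + 9.65 + 19.0
= −72.34 dBm → −72.3 dBm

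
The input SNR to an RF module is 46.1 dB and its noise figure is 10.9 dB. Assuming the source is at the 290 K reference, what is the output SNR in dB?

35.2 dB

By definition F = SNR_in/SNR_out, so in dB: SNR_out = SNR_in − NF
SNR_out = 46.1 − 10.9 = 35.2 dB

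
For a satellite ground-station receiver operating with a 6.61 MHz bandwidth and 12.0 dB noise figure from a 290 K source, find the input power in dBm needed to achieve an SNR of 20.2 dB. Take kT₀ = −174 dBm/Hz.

−73.6 dBm

Sensitivity = −174 + 10 log₁₀(B) + NF + SNR_min
= −174 + 68.2 + 12.0 + 20.2
= −73.6 dBm → −73.6 dBm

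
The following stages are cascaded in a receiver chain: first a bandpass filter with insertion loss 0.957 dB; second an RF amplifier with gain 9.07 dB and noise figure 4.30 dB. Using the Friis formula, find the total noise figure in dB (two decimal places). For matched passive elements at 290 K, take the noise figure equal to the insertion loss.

5.26 dB

Convert to linear (a loss of L dB is a gain of −L dB): F_i = 10^(NF_i/10), G_i = 10^(G_i,dB/10)
  Stage 1: F_1 = 10^(0.957/10) = 1.247, G_1 = 10^(−0.957/10) = 0.8022
  Stage 2: F_2 = 10^(4.30/10) = 2.692, G_2 = 10^(9.07/10) = 8.072
Friis cascade:
  F = 1.247 + (2.692 − 1)/0.8022 = 3.355
NF = 10 log₁₀(3.355) = 5.26 dB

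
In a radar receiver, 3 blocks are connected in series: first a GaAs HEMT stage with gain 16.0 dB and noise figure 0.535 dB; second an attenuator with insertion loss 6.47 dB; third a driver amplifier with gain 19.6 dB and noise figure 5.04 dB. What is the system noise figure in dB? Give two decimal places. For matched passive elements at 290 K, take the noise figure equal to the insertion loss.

1.65 dB

Convert to linear (a loss of L dB is a gain of −L dB): F_i = 10^(NF_i/10), G_i = 10^(G_i,dB/10)
  Stage 1: F_1 = 10^(0.535/10) = 1.131, G_1 = 10^(16.0/10) = 39.81
  Stage 2: F_2 = 10^(6.47/10) = 4.436, G_2 = 10^(−6.47/10) = 0.2254
  Stage 3: F_3 = 10^(5.04/10) = 3.192, G_3 = 10^(19.6/10) = 91.20
Friis cascade:
  F = 1.131 + (4.436 − 1)/39.81 + (3.192 − 1)/8.974 = 1.462
NF = 10 log₁₀(1.462) = 1.65 dB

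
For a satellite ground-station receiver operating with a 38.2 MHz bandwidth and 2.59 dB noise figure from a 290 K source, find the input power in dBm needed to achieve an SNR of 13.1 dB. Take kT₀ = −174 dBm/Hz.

−82.5 dBm

Sensitivity = −174 + 10 log₁₀(B) + NF + SNR_min
= −174 + 75.82 + 2.59 + 13.1
= −82.49 dBm → −82.5 dBm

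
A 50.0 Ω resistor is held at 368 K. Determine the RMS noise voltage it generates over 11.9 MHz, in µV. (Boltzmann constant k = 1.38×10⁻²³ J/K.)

V_n = √(4kTRB)
4kTRB = 4 × 1.38×10⁻²³ × 368 × 5.00×10¹ × 1.19×10⁷ = 1.21×10⁻¹¹ V²
V_n = √(1.21×10⁻¹¹) = 3.48×10⁻⁶ V = 3.48 µV

3.48 µV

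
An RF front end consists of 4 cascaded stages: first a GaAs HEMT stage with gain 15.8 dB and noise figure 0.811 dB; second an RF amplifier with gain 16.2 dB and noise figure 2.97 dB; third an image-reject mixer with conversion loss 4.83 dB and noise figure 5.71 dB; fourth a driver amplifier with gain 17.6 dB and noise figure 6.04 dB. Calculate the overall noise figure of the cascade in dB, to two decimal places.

Convert to linear (a loss of L dB is a gain of −L dB): F_i = 10^(NF_i/10), G_i = 10^(G_i,dB/10)
  Stage 1: F_1 = 10^(0.811/10) = 1.205, G_1 = 10^(15.8/10) = 38.02
  Stage 2: F_2 = 10^(2.97/10) = 1.982, G_2 = 10^(16.2/10) = 41.69
  Stage 3: F_3 = 10^(5.71/10) = 3.724, G_3 = 10^(−4.83/10) = 0.3289
  Stage 4: F_4 = 10^(6.04/10) = 4.018, G_4 = 10^(17.6/10) = 57.54
Friis cascade:
  F = 1.205 + (1.982 − 1)/38.02 + (3.724 − 1)/1585 + (4.018 − 1)/521.2 = 1.239
NF = 10 log₁₀(1.239) = 0.93 dB

0.93 dB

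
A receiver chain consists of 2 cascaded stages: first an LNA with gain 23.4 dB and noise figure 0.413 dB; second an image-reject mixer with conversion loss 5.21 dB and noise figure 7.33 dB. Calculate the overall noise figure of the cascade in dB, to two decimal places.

0.49 dB

Convert to linear (a loss of L dB is a gain of −L dB): F_i = 10^(NF_i/10), G_i = 10^(G_i,dB/10)
  Stage 1: F_1 = 10^(0.413/10) = 1.100, G_1 = 10^(23.4/10) = 218.8
  Stage 2: F_2 = 10^(7.33/10) = 5.408, G_2 = 10^(−5.21/10) = 0.3013
Friis cascade:
  F = 1.100 + (5.408 − 1)/218.8 = 1.120
NF = 10 log₁₀(1.120) = 0.49 dB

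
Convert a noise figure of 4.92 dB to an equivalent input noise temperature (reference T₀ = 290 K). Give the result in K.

610 K

F = 10^(4.92/10) = 3.10456
T_e = (F − 1)·T₀ = (3.10456 − 1) × 290 = 610 K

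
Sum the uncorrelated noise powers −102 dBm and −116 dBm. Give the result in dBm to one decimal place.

−101.8 dBm

Convert to linear, add, convert back:
P₁ = 6.31×10⁻¹⁴ W, P₂ = 2.51×10⁻¹⁵ W
P_tot = 6.56×10⁻¹⁴ W → 10 log₁₀(P_tot / 10⁻³) = −101.8 dBm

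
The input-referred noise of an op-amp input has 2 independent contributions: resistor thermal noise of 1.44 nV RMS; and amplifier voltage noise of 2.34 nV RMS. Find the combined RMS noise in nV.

Uncorrelated sources add in power (mean-square): V_tot = √(ΣV_i²)
V_tot = √[(1.44×10⁻⁹)² + (2.34×10⁻⁹)²] = 2.75×10⁻⁹ V = 2.75 nV

2.75 nV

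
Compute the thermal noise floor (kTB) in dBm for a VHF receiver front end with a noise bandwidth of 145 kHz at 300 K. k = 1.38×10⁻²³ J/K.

−122.2 dBm

P_n = kTB = 1.38×10⁻²³ × 300 × 1.45×10⁵ = 6.00×10⁻¹⁶ W
In dBm: 10 log₁₀(6.00×10⁻¹⁶ / 10⁻³) = −122.2 dBm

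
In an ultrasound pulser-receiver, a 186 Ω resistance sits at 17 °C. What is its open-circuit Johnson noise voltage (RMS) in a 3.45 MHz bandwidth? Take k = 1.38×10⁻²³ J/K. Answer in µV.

3.21 µV

T = 17 °C + 273.15 = 290.15 K
V_n = √(4kTRB)
4kTRB = 4 × 1.38×10⁻²³ × 290.15 × 1.86×10² × 3.45×10⁶ = 1.03×10⁻¹¹ V²
V_n = √(1.03×10⁻¹¹) = 3.21×10⁻⁶ V = 3.21 µV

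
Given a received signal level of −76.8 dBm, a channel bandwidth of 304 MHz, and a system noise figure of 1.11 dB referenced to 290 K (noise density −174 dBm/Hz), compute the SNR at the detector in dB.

11.3 dB

Noise floor: N = −174 + 10 log₁₀(B) + NF
10 log₁₀(3.04×10⁸) = 84.83 dB
N = −174 + 84.83 + 1.11 = −88.06 dBm
SNR = P_sig − N = −76.8 − (−88.06) = 11.26 dB → 11.3 dB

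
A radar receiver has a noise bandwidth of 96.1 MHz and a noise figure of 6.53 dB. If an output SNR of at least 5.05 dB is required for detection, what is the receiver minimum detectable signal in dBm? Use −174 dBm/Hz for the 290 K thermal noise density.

−82.6 dBm

Sensitivity = −174 + 10 log₁₀(B) + NF + SNR_min
= −174 + 79.83 + 6.53 + 5.05
= −82.59 dBm → −82.6 dBm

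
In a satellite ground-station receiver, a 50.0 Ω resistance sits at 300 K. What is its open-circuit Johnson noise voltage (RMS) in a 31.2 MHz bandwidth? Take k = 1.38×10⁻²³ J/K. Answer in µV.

V_n = √(4kTRB)
4kTRB = 4 × 1.38×10⁻²³ × 300 × 5.00×10¹ × 3.12×10⁷ = 2.58×10⁻¹¹ V²
V_n = √(2.58×10⁻¹¹) = 5.08×10⁻⁶ V = 5.08 µV

5.08 µV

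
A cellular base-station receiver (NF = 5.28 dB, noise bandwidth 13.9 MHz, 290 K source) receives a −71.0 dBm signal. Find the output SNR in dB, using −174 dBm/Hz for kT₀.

26.3 dB

Noise floor: N = −174 + 10 log₁₀(B) + NF
10 log₁₀(1.39×10⁷) = 71.43 dB
N = −174 + 71.43 + 5.28 = −97.29 dBm
SNR = P_sig − N = −71.0 − (−97.29) = 26.29 dB → 26.3 dB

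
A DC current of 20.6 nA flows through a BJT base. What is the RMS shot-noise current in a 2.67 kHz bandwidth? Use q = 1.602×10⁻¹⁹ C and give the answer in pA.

4.20 pA

I_n = √(2qI·B)
2qI·B = 2 × 1.602×10⁻¹⁹ × 2.06×10⁻⁸ × 2.67×10³ = 1.76×10⁻²³ A²
I_n = √(1.76×10⁻²³) = 4.20×10⁻¹² A = 4.20 pA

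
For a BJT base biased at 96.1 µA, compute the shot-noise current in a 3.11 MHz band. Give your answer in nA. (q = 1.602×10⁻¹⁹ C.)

9.79 nA

I_n = √(2qI·B)
2qI·B = 2 × 1.602×10⁻¹⁹ × 9.61×10⁻⁵ × 3.11×10⁶ = 9.58×10⁻¹⁷ A²
I_n = √(9.58×10⁻¹⁷) = 9.79×10⁻⁹ A = 9.79 nA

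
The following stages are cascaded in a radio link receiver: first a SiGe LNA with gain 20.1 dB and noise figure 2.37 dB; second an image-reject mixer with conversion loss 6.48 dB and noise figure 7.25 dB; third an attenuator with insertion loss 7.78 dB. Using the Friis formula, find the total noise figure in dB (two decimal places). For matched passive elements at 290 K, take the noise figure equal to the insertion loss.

2.98 dB

Convert to linear (a loss of L dB is a gain of −L dB): F_i = 10^(NF_i/10), G_i = 10^(G_i,dB/10)
  Stage 1: F_1 = 10^(2.37/10) = 1.726, G_1 = 10^(20.1/10) = 102.3
  Stage 2: F_2 = 10^(7.25/10) = 5.309, G_2 = 10^(−6.48/10) = 0.2249
  Stage 3: F_3 = 10^(7.78/10) = 5.998, G_3 = 10^(−7.78/10) = 0.1667
Friis cascade:
  F = 1.726 + (5.309 − 1)/102.3 + (5.998 − 1)/23.01 = 1.985
NF = 10 log₁₀(1.985) = 2.98 dB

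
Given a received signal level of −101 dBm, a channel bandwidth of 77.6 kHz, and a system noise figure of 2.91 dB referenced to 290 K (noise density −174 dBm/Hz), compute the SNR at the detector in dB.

Noise floor: N = −174 + 10 log₁₀(B) + NF
10 log₁₀(7.76×10⁴) = 48.9 dB
N = −174 + 48.9 + 2.91 = −122.19 dBm
SNR = P_sig − N = −101 − (−122.19) = 21.19 dB → 21.2 dB

21.2 dB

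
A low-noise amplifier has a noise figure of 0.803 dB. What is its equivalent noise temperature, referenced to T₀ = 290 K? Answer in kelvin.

F = 10^(0.803/10) = 1.2031
T_e = (F − 1)·T₀ = (1.2031 − 1) × 290 = 58.9 K

58.9 K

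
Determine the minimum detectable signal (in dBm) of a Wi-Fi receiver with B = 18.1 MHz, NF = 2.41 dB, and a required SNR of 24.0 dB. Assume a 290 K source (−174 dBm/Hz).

−75.0 dBm

Sensitivity = −174 + 10 log₁₀(B) + NF + SNR_min
= −174 + 72.58 + 2.41 + 24.0
= −75.01 dBm → −75.0 dBm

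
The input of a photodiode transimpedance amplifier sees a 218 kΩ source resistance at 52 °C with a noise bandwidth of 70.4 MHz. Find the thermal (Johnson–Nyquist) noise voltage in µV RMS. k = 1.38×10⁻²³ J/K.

T = 52 °C + 273.15 = 325.15 K
V_n = √(4kTRB)
4kTRB = 4 × 1.38×10⁻²³ × 325.15 × 2.18×10⁵ × 7.04×10⁷ = 2.75×10⁻⁷ V²
V_n = √(2.75×10⁻⁷) = 5.25×10⁻⁴ V = 525 µV

525 µV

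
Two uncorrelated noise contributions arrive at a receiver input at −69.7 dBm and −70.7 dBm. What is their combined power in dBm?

Convert to linear, add, convert back:
P₁ = 1.07×10⁻¹⁰ W, P₂ = 8.51×10⁻¹¹ W
P_tot = 1.92×10⁻¹⁰ W → 10 log₁₀(P_tot / 10⁻³) = −67.2 dBm

−67.2 dBm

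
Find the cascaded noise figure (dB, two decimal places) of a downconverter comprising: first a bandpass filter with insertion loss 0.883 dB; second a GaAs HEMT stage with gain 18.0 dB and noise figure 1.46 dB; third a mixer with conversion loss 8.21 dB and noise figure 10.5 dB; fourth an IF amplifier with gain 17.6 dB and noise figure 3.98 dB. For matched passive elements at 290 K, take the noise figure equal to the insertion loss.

Convert to linear (a loss of L dB is a gain of −L dB): F_i = 10^(NF_i/10), G_i = 10^(G_i,dB/10)
  Stage 1: F_1 = 10^(0.883/10) = 1.225, G_1 = 10^(−0.883/10) = 0.8160
  Stage 2: F_2 = 10^(1.46/10) = 1.400, G_2 = 10^(18.0/10) = 63.10
  Stage 3: F_3 = 10^(10.5/10) = 11.22, G_3 = 10^(−8.21/10) = 0.1510
  Stage 4: F_4 = 10^(3.98/10) = 2.500, G_4 = 10^(17.6/10) = 57.54
Friis cascade:
  F = 1.225 + (1.400 − 1)/0.8160 + (11.22 − 1)/51.49 + (2.500 − 1)/7.775 = 2.107
NF = 10 log₁₀(2.107) = 3.24 dB

3.24 dB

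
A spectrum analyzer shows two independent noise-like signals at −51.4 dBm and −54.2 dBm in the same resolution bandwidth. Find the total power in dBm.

−49.6 dBm

Convert to linear, add, convert back:
P₁ = 7.24×10⁻⁹ W, P₂ = 3.80×10⁻⁹ W
P_tot = 1.10×10⁻⁸ W → 10 log₁₀(P_tot / 10⁻³) = −49.6 dBm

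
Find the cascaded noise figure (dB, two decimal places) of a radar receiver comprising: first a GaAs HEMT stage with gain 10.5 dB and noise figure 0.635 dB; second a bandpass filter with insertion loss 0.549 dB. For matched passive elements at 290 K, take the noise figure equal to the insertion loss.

0.68 dB

Convert to linear (a loss of L dB is a gain of −L dB): F_i = 10^(NF_i/10), G_i = 10^(G_i,dB/10)
  Stage 1: F_1 = 10^(0.635/10) = 1.157, G_1 = 10^(10.5/10) = 11.22
  Stage 2: F_2 = 10^(0.549/10) = 1.135, G_2 = 10^(−0.549/10) = 0.8813
Friis cascade:
  F = 1.157 + (1.135 − 1)/11.22 = 1.169
NF = 10 log₁₀(1.169) = 0.68 dB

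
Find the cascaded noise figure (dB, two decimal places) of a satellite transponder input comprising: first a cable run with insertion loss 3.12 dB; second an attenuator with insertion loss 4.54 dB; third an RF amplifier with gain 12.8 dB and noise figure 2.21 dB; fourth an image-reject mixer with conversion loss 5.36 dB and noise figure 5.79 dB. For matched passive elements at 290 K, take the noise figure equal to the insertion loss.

Convert to linear (a loss of L dB is a gain of −L dB): F_i = 10^(NF_i/10), G_i = 10^(G_i,dB/10)
  Stage 1: F_1 = 10^(3.12/10) = 2.051, G_1 = 10^(−3.12/10) = 0.4875
  Stage 2: F_2 = 10^(4.54/10) = 2.844, G_2 = 10^(−4.54/10) = 0.3516
  Stage 3: F_3 = 10^(2.21/10) = 1.663, G_3 = 10^(12.8/10) = 19.05
  Stage 4: F_4 = 10^(5.79/10) = 3.793, G_4 = 10^(−5.36/10) = 0.2911
Friis cascade:
  F = 2.051 + (2.844 − 1)/0.4875 + (1.663 − 1)/0.1714 + (3.793 − 1)/3.266 = 10.56
NF = 10 log₁₀(10.56) = 10.24 dB

10.24 dB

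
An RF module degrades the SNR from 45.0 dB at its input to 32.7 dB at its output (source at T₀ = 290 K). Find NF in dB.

12.3 dB

NF (dB) = SNR_in(dB) − SNR_out(dB) when the source is at T₀
NF = 45.0 − 32.7 = 12.3 dB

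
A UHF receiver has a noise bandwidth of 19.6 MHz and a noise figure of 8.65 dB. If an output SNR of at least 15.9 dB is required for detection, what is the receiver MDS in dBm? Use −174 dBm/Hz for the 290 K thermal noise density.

Sensitivity = −174 + 10 log₁₀(B) + NF + SNR_min
= −174 + 72.92 + 8.65 + 15.9
= −76.53 dBm → −76.5 dBm

−76.5 dBm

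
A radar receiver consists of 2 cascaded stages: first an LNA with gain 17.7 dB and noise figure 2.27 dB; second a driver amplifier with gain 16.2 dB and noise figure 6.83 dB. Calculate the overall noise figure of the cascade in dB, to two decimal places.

Convert to linear (a loss of L dB is a gain of −L dB): F_i = 10^(NF_i/10), G_i = 10^(G_i,dB/10)
  Stage 1: F_1 = 10^(2.27/10) = 1.687, G_1 = 10^(17.7/10) = 58.88
  Stage 2: F_2 = 10^(6.83/10) = 4.819, G_2 = 10^(16.2/10) = 41.69
Friis cascade:
  F = 1.687 + (4.819 − 1)/58.88 = 1.751
NF = 10 log₁₀(1.751) = 2.43 dB

2.43 dB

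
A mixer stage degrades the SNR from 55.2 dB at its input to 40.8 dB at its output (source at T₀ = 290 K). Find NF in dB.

14.4 dB

NF (dB) = SNR_in(dB) − SNR_out(dB) when the source is at T₀
NF = 55.2 − 40.8 = 14.4 dB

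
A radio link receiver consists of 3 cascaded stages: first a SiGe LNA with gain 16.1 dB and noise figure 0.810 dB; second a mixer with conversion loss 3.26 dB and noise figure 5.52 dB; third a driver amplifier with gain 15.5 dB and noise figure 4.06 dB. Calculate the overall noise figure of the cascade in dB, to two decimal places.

Convert to linear (a loss of L dB is a gain of −L dB): F_i = 10^(NF_i/10), G_i = 10^(G_i,dB/10)
  Stage 1: F_1 = 10^(0.810/10) = 1.205, G_1 = 10^(16.1/10) = 40.74
  Stage 2: F_2 = 10^(5.52/10) = 3.565, G_2 = 10^(−3.26/10) = 0.4721
  Stage 3: F_3 = 10^(4.06/10) = 2.547, G_3 = 10^(15.5/10) = 35.48
Friis cascade:
  F = 1.205 + (3.565 − 1)/40.74 + (2.547 − 1)/19.23 = 1.348
NF = 10 log₁₀(1.348) = 1.30 dB

1.30 dB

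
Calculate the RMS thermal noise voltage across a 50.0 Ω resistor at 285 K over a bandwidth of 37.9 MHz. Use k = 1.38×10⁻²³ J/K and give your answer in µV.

5.46 µV

V_n = √(4kTRB)
4kTRB = 4 × 1.38×10⁻²³ × 285 × 5.00×10¹ × 3.79×10⁷ = 2.98×10⁻¹¹ V²
V_n = √(2.98×10⁻¹¹) = 5.46×10⁻⁶ V = 5.46 µV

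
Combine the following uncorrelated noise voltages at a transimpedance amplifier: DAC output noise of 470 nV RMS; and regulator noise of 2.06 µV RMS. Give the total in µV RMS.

2.11 µV

Uncorrelated sources add in power (mean-square): V_tot = √(ΣV_i²)
V_tot = √[(4.70×10⁻⁷)² + (2.06×10⁻⁶)²] = 2.11×10⁻⁶ V = 2.11 µV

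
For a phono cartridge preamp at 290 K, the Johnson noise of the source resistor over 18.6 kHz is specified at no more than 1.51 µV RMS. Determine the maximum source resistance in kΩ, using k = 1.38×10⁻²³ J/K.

Johnson–Nyquist: V_n = √(4kTRB) ⇒ R = V_n² / (4kTB)
4kTB = 4 × 1.38×10⁻²³ × 290 × 1.86×10⁴ = 2.98×10⁻¹⁶
R = (1.51×10⁻⁶)² / 2.98×10⁻¹⁶ = 7.66×10³ Ω = 7.66 kΩ

7.66 kΩ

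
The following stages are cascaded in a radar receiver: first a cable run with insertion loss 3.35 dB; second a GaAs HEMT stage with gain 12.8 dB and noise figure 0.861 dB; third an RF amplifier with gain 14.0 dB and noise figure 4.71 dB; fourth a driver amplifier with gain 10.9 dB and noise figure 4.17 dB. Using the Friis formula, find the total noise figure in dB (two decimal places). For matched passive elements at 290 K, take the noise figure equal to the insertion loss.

4.57 dB

Convert to linear (a loss of L dB is a gain of −L dB): F_i = 10^(NF_i/10), G_i = 10^(G_i,dB/10)
  Stage 1: F_1 = 10^(3.35/10) = 2.163, G_1 = 10^(−3.35/10) = 0.4624
  Stage 2: F_2 = 10^(0.861/10) = 1.219, G_2 = 10^(12.8/10) = 19.05
  Stage 3: F_3 = 10^(4.71/10) = 2.958, G_3 = 10^(14.0/10) = 25.12
  Stage 4: F_4 = 10^(4.17/10) = 2.612, G_4 = 10^(10.9/10) = 12.30
Friis cascade:
  F = 2.163 + (1.219 − 1)/0.4624 + (2.958 − 1)/8.810 + (2.612 − 1)/221.3 = 2.866
NF = 10 log₁₀(2.866) = 4.57 dB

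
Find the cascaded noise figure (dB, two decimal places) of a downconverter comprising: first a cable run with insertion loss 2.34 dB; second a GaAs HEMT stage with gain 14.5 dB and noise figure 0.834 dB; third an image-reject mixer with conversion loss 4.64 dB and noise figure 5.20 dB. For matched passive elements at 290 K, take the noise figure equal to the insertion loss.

3.46 dB

Convert to linear (a loss of L dB is a gain of −L dB): F_i = 10^(NF_i/10), G_i = 10^(G_i,dB/10)
  Stage 1: F_1 = 10^(2.34/10) = 1.714, G_1 = 10^(−2.34/10) = 0.5834
  Stage 2: F_2 = 10^(0.834/10) = 1.212, G_2 = 10^(14.5/10) = 28.18
  Stage 3: F_3 = 10^(5.20/10) = 3.311, G_3 = 10^(−4.64/10) = 0.3436
Friis cascade:
  F = 1.714 + (1.212 − 1)/0.5834 + (3.311 − 1)/16.44 = 2.217
NF = 10 log₁₀(2.217) = 3.46 dB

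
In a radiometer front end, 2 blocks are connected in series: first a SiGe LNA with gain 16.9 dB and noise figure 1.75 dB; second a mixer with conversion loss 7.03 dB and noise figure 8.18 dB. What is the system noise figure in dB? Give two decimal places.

Convert to linear (a loss of L dB is a gain of −L dB): F_i = 10^(NF_i/10), G_i = 10^(G_i,dB/10)
  Stage 1: F_1 = 10^(1.75/10) = 1.496, G_1 = 10^(16.9/10) = 48.98
  Stage 2: F_2 = 10^(8.18/10) = 6.577, G_2 = 10^(−7.03/10) = 0.1982
Friis cascade:
  F = 1.496 + (6.577 − 1)/48.98 = 1.610
NF = 10 log₁₀(1.610) = 2.07 dB

2.07 dB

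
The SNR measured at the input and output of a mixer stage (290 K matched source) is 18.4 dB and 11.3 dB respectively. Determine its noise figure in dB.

7.1 dB

NF (dB) = SNR_in(dB) − SNR_out(dB) when the source is at T₀
NF = 18.4 − 11.3 = 7.1 dB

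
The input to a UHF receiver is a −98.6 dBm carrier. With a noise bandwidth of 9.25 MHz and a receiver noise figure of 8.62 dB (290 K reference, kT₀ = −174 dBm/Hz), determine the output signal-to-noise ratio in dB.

−2.9 dB

Noise floor: N = −174 + 10 log₁₀(B) + NF
10 log₁₀(9.25×10⁶) = 69.66 dB
N = −174 + 69.66 + 8.62 = −95.72 dBm
SNR = P_sig − N = −98.6 − (−95.72) = −2.88 dB → −2.9 dB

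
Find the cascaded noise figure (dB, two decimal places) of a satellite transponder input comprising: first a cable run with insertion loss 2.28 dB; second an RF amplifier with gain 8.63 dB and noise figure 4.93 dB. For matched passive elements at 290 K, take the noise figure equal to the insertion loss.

7.21 dB

Convert to linear (a loss of L dB is a gain of −L dB): F_i = 10^(NF_i/10), G_i = 10^(G_i,dB/10)
  Stage 1: F_1 = 10^(2.28/10) = 1.690, G_1 = 10^(−2.28/10) = 0.5916
  Stage 2: F_2 = 10^(4.93/10) = 3.112, G_2 = 10^(8.63/10) = 7.295
Friis cascade:
  F = 1.690 + (3.112 − 1)/0.5916 = 5.260
NF = 10 log₁₀(5.260) = 7.21 dB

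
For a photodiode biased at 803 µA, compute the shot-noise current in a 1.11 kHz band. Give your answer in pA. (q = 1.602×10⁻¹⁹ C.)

I_n = √(2qI·B)
2qI·B = 2 × 1.602×10⁻¹⁹ × 8.03×10⁻⁴ × 1.11×10³ = 2.86×10⁻¹⁹ A²
I_n = √(2.86×10⁻¹⁹) = 5.34×10⁻¹⁰ A = 534 pA

534 pA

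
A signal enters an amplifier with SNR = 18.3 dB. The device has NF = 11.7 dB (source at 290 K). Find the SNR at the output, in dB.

6.6 dB

By definition F = SNR_in/SNR_out, so in dB: SNR_out = SNR_in − NF
SNR_out = 18.3 − 11.7 = 6.6 dB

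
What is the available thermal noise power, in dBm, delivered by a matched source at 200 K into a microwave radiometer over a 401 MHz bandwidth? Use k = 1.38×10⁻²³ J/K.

−89.6 dBm

P_n = kTB = 1.38×10⁻²³ × 200 × 4.01×10⁸ = 1.11×10⁻¹² W
In dBm: 10 log₁₀(1.11×10⁻¹² / 10⁻³) = −89.6 dBm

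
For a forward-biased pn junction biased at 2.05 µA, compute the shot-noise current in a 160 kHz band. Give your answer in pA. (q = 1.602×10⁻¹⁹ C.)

324 pA

I_n = √(2qI·B)
2qI·B = 2 × 1.602×10⁻¹⁹ × 2.05×10⁻⁶ × 1.60×10⁵ = 1.05×10⁻¹⁹ A²
I_n = √(1.05×10⁻¹⁹) = 3.24×10⁻¹⁰ A = 324 pA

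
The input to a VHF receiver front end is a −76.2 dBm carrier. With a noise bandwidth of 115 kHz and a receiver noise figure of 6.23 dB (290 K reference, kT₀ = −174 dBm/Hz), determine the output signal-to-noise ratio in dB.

41.0 dB

Noise floor: N = −174 + 10 log₁₀(B) + NF
10 log₁₀(1.15×10⁵) = 50.61 dB
N = −174 + 50.61 + 6.23 = −117.16 dBm
SNR = P_sig − N = −76.2 − (−117.16) = 40.96 dB → 41.0 dB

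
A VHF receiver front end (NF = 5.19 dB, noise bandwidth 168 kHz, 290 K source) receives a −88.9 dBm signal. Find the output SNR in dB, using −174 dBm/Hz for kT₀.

Noise floor: N = −174 + 10 log₁₀(B) + NF
10 log₁₀(1.68×10⁵) = 52.25 dB
N = −174 + 52.25 + 5.19 = −116.56 dBm
SNR = P_sig − N = −88.9 − (−116.56) = 27.66 dB → 27.7 dB

27.7 dB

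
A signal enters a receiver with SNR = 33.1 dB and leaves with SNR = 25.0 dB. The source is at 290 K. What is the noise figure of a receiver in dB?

NF (dB) = SNR_in(dB) − SNR_out(dB) when the source is at T₀
NF = 33.1 − 25.0 = 8.1 dB

8.1 dB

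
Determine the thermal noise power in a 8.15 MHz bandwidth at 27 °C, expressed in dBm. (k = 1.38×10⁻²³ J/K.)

T = 27 °C + 273.15 = 300.15 K
P_n = kTB = 1.38×10⁻²³ × 300.15 × 8.15×10⁶ = 3.38×10⁻¹⁴ W
In dBm: 10 log₁₀(3.38×10⁻¹⁴ / 10⁻³) = −104.7 dBm

−104.7 dBm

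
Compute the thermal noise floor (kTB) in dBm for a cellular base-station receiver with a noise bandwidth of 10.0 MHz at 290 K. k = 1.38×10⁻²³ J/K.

−104.0 dBm

P_n = kTB = 1.38×10⁻²³ × 290 × 1.00×10⁷ = 4.00×10⁻¹⁴ W
In dBm: 10 log₁₀(4.00×10⁻¹⁴ / 10⁻³) = −104.0 dBm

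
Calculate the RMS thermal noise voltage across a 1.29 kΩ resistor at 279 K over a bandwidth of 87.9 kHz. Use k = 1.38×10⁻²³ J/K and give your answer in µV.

1.32 µV

V_n = √(4kTRB)
4kTRB = 4 × 1.38×10⁻²³ × 279 × 1.29×10³ × 8.79×10⁴ = 1.75×10⁻¹² V²
V_n = √(1.75×10⁻¹²) = 1.32×10⁻⁶ V = 1.32 µV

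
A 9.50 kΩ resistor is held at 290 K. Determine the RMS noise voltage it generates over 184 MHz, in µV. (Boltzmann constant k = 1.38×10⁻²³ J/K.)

167 µV

V_n = √(4kTRB)
4kTRB = 4 × 1.38×10⁻²³ × 290 × 9.50×10³ × 1.84×10⁸ = 2.80×10⁻⁸ V²
V_n = √(2.80×10⁻⁸) = 1.67×10⁻⁴ V = 167 µV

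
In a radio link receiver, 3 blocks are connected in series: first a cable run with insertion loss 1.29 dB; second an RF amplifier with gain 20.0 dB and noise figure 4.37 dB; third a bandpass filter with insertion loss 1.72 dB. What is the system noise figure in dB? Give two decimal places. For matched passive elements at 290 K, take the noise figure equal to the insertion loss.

5.67 dB

Convert to linear (a loss of L dB is a gain of −L dB): F_i = 10^(NF_i/10), G_i = 10^(G_i,dB/10)
  Stage 1: F_1 = 10^(1.29/10) = 1.346, G_1 = 10^(−1.29/10) = 0.7430
  Stage 2: F_2 = 10^(4.37/10) = 2.735, G_2 = 10^(20.0/10) = 100.0
  Stage 3: F_3 = 10^(1.72/10) = 1.486, G_3 = 10^(−1.72/10) = 0.6730
Friis cascade:
  F = 1.346 + (2.735 − 1)/0.7430 + (1.486 − 1)/74.30 = 3.688
NF = 10 log₁₀(3.688) = 5.67 dB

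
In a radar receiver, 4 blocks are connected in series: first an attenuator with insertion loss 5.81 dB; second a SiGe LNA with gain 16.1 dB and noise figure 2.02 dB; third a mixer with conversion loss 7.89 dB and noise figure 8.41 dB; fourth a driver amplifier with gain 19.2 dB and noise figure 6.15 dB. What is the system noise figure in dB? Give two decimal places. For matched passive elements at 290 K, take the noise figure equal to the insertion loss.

Convert to linear (a loss of L dB is a gain of −L dB): F_i = 10^(NF_i/10), G_i = 10^(G_i,dB/10)
  Stage 1: F_1 = 10^(5.81/10) = 3.811, G_1 = 10^(−5.81/10) = 0.2624
  Stage 2: F_2 = 10^(2.02/10) = 1.592, G_2 = 10^(16.1/10) = 40.74
  Stage 3: F_3 = 10^(8.41/10) = 6.934, G_3 = 10^(−7.89/10) = 0.1626
  Stage 4: F_4 = 10^(6.15/10) = 4.121, G_4 = 10^(19.2/10) = 83.18
Friis cascade:
  F = 3.811 + (1.592 − 1)/0.2624 + (6.934 − 1)/10.69 + (4.121 − 1)/1.738 = 8.418
NF = 10 log₁₀(8.418) = 9.25 dB

9.25 dB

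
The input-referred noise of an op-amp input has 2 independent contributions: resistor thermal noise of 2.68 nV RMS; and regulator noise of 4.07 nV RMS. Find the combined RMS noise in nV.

4.87 nV

Uncorrelated sources add in power (mean-square): V_tot = √(ΣV_i²)
V_tot = √[(2.68×10⁻⁹)² + (4.07×10⁻⁹)²] = 4.87×10⁻⁹ V = 4.87 nV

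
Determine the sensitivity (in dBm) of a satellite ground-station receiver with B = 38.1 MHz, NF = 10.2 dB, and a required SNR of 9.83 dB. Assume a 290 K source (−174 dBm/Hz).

−78.2 dBm

Sensitivity = −174 + 10 log₁₀(B) + NF + SNR_min
= −174 + 75.81 + 10.2 + 9.83
= −78.16 dBm → −78.2 dBm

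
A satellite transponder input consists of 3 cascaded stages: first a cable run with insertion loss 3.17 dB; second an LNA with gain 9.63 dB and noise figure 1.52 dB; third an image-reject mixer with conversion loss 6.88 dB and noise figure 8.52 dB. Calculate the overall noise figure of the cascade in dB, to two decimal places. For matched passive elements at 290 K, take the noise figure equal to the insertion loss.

6.36 dB

Convert to linear (a loss of L dB is a gain of −L dB): F_i = 10^(NF_i/10), G_i = 10^(G_i,dB/10)
  Stage 1: F_1 = 10^(3.17/10) = 2.075, G_1 = 10^(−3.17/10) = 0.4819
  Stage 2: F_2 = 10^(1.52/10) = 1.419, G_2 = 10^(9.63/10) = 9.183
  Stage 3: F_3 = 10^(8.52/10) = 7.112, G_3 = 10^(−6.88/10) = 0.2051
Friis cascade:
  F = 2.075 + (1.419 − 1)/0.4819 + (7.112 − 1)/4.426 = 4.325
NF = 10 log₁₀(4.325) = 6.36 dB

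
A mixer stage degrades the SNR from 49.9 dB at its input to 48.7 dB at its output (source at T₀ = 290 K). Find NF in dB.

1.2 dB

NF (dB) = SNR_in(dB) − SNR_out(dB) when the source is at T₀
NF = 49.9 − 48.7 = 1.2 dB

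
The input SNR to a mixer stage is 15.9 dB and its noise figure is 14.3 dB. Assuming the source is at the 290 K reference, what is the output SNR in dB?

By definition F = SNR_in/SNR_out, so in dB: SNR_out = SNR_in − NF
SNR_out = 15.9 − 14.3 = 1.6 dB

1.6 dB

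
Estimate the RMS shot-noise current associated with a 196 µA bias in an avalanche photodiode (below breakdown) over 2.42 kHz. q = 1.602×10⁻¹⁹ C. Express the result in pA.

390 pA

I_n = √(2qI·B)
2qI·B = 2 × 1.602×10⁻¹⁹ × 1.96×10⁻⁴ × 2.42×10³ = 1.52×10⁻¹⁹ A²
I_n = √(1.52×10⁻¹⁹) = 3.90×10⁻¹⁰ A = 390 pA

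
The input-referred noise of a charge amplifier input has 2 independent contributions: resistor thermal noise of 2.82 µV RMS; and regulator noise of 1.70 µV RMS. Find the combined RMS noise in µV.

Uncorrelated sources add in power (mean-square): V_tot = √(ΣV_i²)
V_tot = √[(2.82×10⁻⁶)² + (1.70×10⁻⁶)²] = 3.29×10⁻⁶ V = 3.29 µV

3.29 µV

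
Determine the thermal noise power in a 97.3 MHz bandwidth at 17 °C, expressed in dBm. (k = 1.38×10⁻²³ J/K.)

T = 17 °C + 273.15 = 290.15 K
P_n = kTB = 1.38×10⁻²³ × 290.15 × 9.73×10⁷ = 3.90×10⁻¹³ W
In dBm: 10 log₁₀(3.90×10⁻¹³ / 10⁻³) = −94.1 dBm

−94.1 dBm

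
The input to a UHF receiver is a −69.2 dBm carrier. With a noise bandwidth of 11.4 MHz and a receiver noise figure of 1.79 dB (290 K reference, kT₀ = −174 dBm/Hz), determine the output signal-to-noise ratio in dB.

Noise floor: N = −174 + 10 log₁₀(B) + NF
10 log₁₀(1.14×10⁷) = 70.57 dB
N = −174 + 70.57 + 1.79 = −101.64 dBm
SNR = P_sig − N = −69.2 − (−101.64) = 32.44 dB → 32.4 dB

32.4 dB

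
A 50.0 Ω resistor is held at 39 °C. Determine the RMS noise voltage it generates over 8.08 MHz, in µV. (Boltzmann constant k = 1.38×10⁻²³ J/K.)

2.64 µV

T = 39 °C + 273.15 = 312.15 K
V_n = √(4kTRB)
4kTRB = 4 × 1.38×10⁻²³ × 312.15 × 5.00×10¹ × 8.08×10⁶ = 6.96×10⁻¹² V²
V_n = √(6.96×10⁻¹²) = 2.64×10⁻⁶ V = 2.64 µV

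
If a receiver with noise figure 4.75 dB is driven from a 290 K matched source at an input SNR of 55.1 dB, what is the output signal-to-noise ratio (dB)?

By definition F = SNR_in/SNR_out, so in dB: SNR_out = SNR_in − NF
SNR_out = 55.1 − 4.75 = 50.35 dB

50.35 dB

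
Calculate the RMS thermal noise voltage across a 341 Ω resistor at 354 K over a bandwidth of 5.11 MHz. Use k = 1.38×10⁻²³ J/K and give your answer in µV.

V_n = √(4kTRB)
4kTRB = 4 × 1.38×10⁻²³ × 354 × 3.41×10² × 5.11×10⁶ = 3.41×10⁻¹¹ V²
V_n = √(3.41×10⁻¹¹) = 5.84×10⁻⁶ V = 5.84 µV

5.84 µV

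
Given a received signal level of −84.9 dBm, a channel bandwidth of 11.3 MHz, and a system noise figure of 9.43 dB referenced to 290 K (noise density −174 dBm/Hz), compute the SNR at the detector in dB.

Noise floor: N = −174 + 10 log₁₀(B) + NF
10 log₁₀(1.13×10⁷) = 70.53 dB
N = −174 + 70.53 + 9.43 = −94.04 dBm
SNR = P_sig − N = −84.9 − (−94.04) = 9.14 dB → 9.1 dB

9.1 dB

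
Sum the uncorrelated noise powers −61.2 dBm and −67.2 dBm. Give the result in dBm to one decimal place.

−60.2 dBm

Convert to linear, add, convert back:
P₁ = 7.59×10⁻¹⁰ W, P₂ = 1.91×10⁻¹⁰ W
P_tot = 9.49×10⁻¹⁰ W → 10 log₁₀(P_tot / 10⁻³) = −60.2 dBm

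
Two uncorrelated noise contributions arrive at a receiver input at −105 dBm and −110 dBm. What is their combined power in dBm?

Convert to linear, add, convert back:
P₁ = 3.16×10⁻¹⁴ W, P₂ = 1.00×10⁻¹⁴ W
P_tot = 4.16×10⁻¹⁴ W → 10 log₁₀(P_tot / 10⁻³) = −103.8 dBm

−103.8 dBm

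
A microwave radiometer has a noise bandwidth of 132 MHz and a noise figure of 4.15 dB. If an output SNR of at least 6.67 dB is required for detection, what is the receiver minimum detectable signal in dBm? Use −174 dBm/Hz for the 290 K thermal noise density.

Sensitivity = −174 + 10 log₁₀(B) + NF + SNR_min
= −174 + 81.21 + 4.15 + 6.67
= −81.97 dBm → −82.0 dBm

−82.0 dBm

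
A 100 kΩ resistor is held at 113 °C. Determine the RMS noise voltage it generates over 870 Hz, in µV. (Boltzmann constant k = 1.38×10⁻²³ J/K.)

T = 113 °C + 273.15 = 386.15 K
V_n = √(4kTRB)
4kTRB = 4 × 1.38×10⁻²³ × 386.15 × 1.00×10⁵ × 8.70×10² = 1.85×10⁻¹² V²
V_n = √(1.85×10⁻¹²) = 1.36×10⁻⁶ V = 1.36 µV

1.36 µV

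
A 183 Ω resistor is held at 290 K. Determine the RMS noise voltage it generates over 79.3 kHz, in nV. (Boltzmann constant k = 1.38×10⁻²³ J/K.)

V_n = √(4kTRB)
4kTRB = 4 × 1.38×10⁻²³ × 290 × 1.83×10² × 7.93×10⁴ = 2.32×10⁻¹³ V²
V_n = √(2.32×10⁻¹³) = 4.82×10⁻⁷ V = 482 nV

482 nV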